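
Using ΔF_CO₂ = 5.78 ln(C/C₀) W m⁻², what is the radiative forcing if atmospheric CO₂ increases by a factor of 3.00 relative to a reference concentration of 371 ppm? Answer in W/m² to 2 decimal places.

ΔF = 5.78 × ln(3.00) = 5.78 × 1.09861 = 6.3500 W/m².

ΔF = 6.35 W/m²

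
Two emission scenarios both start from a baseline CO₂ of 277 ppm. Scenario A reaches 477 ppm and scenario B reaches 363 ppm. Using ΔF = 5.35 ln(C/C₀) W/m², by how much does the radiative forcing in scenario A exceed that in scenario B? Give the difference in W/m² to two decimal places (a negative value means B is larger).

ΔF_A = 5.35 ln(477/277) = 5.35 × 0.54350 = 2.9077 W/m².
ΔF_B = 5.35 ln(363/277) = 5.35 × 0.27039 = 1.4466 W/m².
Difference: 2.9077 − 1.4466 = 1.4611 W/m².
(Equivalently, ΔF_A − ΔF_B = 5.35 ln(477/363) = 5.35 × 0.27311 = 1.4611 W/m².)

ΔF_A − ΔF_B = 1.46 W/m²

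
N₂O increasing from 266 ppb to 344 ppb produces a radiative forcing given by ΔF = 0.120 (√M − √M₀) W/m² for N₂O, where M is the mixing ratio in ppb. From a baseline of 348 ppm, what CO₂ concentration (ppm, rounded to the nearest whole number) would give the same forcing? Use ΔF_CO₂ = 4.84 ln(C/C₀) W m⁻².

C ≈ 368 ppm

N₂O forcing: 0.120 × (√344 − √266) = 0.120 × (18.5472 − 16.3095) = 0.120 × 2.2377 = 0.26852 W/m².
Set 4.84 ln(C/348) = 0.26852: ln(C/348) = 0.26852/4.84 = 0.05548, so C = 348 × e^0.05548 = 348 × 1.05705 = 367.85 ppm.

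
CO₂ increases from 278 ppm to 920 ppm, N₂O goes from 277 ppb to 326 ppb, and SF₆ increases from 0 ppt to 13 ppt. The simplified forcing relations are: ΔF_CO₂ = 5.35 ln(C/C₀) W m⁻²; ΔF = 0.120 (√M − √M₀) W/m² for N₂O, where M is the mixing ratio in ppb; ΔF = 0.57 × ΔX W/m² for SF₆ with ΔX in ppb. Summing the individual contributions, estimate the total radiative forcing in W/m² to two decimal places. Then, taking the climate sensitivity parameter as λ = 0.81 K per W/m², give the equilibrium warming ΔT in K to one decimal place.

CO₂: 5.35 × ln(920/278) = 5.35 × ln(3.30935) = 5.35 × 1.19675 = 6.4026 W/m².
N₂O: 0.120 × (√326 − √277) = 0.120 × (18.0555 − 16.6433) = 0.120 × 1.4122 = 0.1695 W/m².
SF₆: Δ = 13 − 0 = 13 ppt = 0.013 ppb; ΔF = 0.57 × 0.013 = 0.0074 W/m².
Total ΔF = 6.4026 + 0.1695 + 0.0074 = 6.5795 W/m².
ΔT = λ ΔF = 0.81 × 6.58 = 5.3298 K.

ΔF = 6.58 W/m²; ΔT = 5.3 K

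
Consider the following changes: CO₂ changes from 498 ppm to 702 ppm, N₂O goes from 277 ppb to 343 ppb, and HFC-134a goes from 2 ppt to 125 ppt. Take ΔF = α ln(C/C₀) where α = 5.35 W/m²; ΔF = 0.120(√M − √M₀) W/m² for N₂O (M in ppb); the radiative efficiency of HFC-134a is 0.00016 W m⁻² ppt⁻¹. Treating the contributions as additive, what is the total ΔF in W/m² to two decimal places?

ΔF = 2.08 W/m²

CO₂: 5.35 × ln(702/498) = 5.35 × ln(1.40964) = 5.35 × 0.34333 = 1.8368 W/m².
N₂O: 0.120 × (√343 − √277) = 0.120 × (18.5203 − 16.6433) = 0.120 × 1.8770 = 0.2252 W/m².
HFC-134a: ΔF = 0.00016 × (125 − 2) = 0.00016 × 123 = 0.0197 W/m².
Total ΔF = 1.8368 + 0.2252 + 0.0197 = 2.0817 W/m².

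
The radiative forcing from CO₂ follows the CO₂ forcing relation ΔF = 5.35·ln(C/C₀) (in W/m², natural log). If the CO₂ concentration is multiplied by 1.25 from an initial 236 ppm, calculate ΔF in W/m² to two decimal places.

ΔF = 1.19 W/m²

Because the forcing depends only on the ratio C/C₀, the initial concentration does not enter.
ΔF = 5.35 × ln(1.25) = 5.35 × 0.22314 = 1.1938 W/m².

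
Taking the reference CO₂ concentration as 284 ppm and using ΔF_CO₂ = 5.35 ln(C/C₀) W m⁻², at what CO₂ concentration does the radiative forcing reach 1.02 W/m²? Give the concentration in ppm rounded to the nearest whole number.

C ≈ 344 ppm

Set 5.35 ln(C/284) = 1.02, so ln(C/284) = 1.02/5.35 = 0.19065.
Then C/284 = e^0.19065 = 1.21004, giving C = 284 × 1.21004 = 343.65 ppm.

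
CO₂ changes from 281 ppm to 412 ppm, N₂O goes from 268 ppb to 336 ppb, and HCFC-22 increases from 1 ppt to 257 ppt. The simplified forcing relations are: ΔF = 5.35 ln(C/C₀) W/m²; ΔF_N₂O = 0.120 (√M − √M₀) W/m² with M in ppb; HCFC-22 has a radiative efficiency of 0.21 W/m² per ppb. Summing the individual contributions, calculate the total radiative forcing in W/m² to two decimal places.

CO₂: 5.35 × ln(412/281) = 5.35 × ln(1.46619) = 5.35 × 0.38267 = 2.0473 W/m².
N₂O: 0.120 × (√336 − √268) = 0.120 × (18.3303 − 16.3707) = 0.120 × 1.9596 = 0.2352 W/m².
HCFC-22: Δ = 257 − 1 = 256 ppt = 0.256 ppb; ΔF = 0.21 × 0.256 = 0.0538 W/m².
Total ΔF = 2.0473 + 0.2352 + 0.0538 = 2.3363 W/m².

ΔF = 2.34 W/m²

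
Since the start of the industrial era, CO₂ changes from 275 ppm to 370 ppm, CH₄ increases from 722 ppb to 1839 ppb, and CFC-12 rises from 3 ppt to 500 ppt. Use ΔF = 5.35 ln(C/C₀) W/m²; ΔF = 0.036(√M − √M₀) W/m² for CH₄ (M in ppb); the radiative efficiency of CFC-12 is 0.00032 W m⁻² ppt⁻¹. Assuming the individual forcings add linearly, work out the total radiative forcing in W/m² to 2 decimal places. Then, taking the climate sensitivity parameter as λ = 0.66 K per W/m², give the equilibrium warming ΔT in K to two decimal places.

ΔF = 2.32 W/m²; ΔT = 1.53 K

CO₂: 5.35 × ln(370/275) = 5.35 × ln(1.34545) = 5.35 × 0.29673 = 1.5875 W/m².
CH₄: 0.036 × (√1839 − √722) = 0.036 × (42.8836 − 26.8701) = 0.036 × 16.0135 = 0.5765 W/m².
CFC-12: ΔF = 0.00032 × (500 − 3) = 0.00032 × 497 = 0.1590 W/m².
Total ΔF = 1.5875 + 0.5765 + 0.1590 = 2.3230 W/m².
ΔT = λ ΔF = 0.66 × 2.32 = 1.5312 K.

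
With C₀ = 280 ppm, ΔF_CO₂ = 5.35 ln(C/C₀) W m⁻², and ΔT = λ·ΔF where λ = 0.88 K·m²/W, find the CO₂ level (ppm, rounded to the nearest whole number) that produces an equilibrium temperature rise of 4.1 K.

C ≈ 669 ppm

Required forcing: ΔF = ΔT/λ = 4.1/0.88 = 4.6591 W/m².
Then ln(C/280) = ΔF/5.35 = 4.6591/5.35 = 0.87086.
So C = 280 × e^0.87086 = 280 × 2.38896 = 668.91 ppm.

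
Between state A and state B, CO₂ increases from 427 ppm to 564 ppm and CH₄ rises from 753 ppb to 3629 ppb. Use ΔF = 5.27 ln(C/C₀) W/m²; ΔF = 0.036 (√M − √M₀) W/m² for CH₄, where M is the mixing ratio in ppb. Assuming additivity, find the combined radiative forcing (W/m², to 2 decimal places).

ΔF = 2.65 W/m²

CO₂: 5.27 × ln(564/427) = 5.27 × ln(1.32084) = 5.27 × 0.27827 = 1.4665 W/m².
CH₄: 0.036 × (√3629 − √753) = 0.036 × (60.2412 − 27.4408) = 0.036 × 32.8004 = 1.1808 W/m².
Total ΔF = 1.4665 + 1.1808 = 2.6473 W/m².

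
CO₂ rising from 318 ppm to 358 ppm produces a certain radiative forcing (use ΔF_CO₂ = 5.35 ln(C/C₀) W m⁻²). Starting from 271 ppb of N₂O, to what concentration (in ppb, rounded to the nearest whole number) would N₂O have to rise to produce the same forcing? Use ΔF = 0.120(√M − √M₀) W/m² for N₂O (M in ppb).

M ≈ 473 ppb

CO₂ forcing: 5.35 × ln(358/318) = 5.35 × 0.118482 = 0.63388 W/m².
Set 0.120(√M − √271) = 0.63388: √M = 0.63388/0.120 + √271 = 5.2823 + 16.4621 = 21.7444.
M = (21.7444)² = 472.82 ppb.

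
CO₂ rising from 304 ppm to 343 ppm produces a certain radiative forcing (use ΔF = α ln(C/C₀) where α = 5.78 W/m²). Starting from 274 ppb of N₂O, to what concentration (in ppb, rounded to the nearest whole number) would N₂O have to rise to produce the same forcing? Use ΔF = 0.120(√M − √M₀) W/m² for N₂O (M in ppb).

CO₂ forcing: 5.78 × ln(343/304) = 5.78 × 0.120703 = 0.69766 W/m².
Set 0.120(√M − √274) = 0.69766: √M = 0.69766/0.120 + √274 = 5.8138 + 16.5529 = 22.3667.
M = (22.3667)² = 500.27 ppb.

M ≈ 500 ppb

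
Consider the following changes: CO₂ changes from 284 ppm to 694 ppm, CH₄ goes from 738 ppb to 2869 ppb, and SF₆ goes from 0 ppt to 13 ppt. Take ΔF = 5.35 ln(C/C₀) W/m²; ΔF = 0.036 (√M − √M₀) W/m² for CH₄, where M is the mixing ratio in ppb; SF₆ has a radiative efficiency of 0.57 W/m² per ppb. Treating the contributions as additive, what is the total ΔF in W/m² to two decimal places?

ΔF = 5.74 W/m²

CO₂: 5.35 × ln(694/284) = 5.35 × ln(2.44366) = 5.35 × 0.89350 = 4.7802 W/m².
CH₄: 0.036 × (√2869 − √738) = 0.036 × (53.5630 − 27.1662) = 0.036 × 26.3968 = 0.9503 W/m².
SF₆: Δ = 13 − 0 = 13 ppt = 0.013 ppb; ΔF = 0.57 × 0.013 = 0.0074 W/m².
Total ΔF = 4.7802 + 0.9503 + 0.0074 = 5.7379 W/m².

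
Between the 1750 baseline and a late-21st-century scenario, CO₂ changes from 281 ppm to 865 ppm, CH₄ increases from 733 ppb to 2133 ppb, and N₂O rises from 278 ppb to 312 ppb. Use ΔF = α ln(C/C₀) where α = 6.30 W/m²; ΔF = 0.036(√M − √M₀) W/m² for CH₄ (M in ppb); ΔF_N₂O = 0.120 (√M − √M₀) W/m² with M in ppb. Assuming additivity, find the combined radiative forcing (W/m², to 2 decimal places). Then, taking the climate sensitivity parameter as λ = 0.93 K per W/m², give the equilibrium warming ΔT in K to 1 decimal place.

ΔF = 7.89 W/m²; ΔT = 7.3 K

CO₂: 6.30 × ln(865/281) = 6.30 × ln(3.07829) = 6.30 × 1.12437 = 7.0835 W/m².
CH₄: 0.036 × (√2133 − √733) = 0.036 × (46.1844 − 27.0740) = 0.036 × 19.1104 = 0.6880 W/m².
N₂O: 0.120 × (√312 − √278) = 0.120 × (17.6635 − 16.6733) = 0.120 × 0.9902 = 0.1188 W/m².
Total ΔF = 7.0835 + 0.6880 + 0.1188 = 7.8903 W/m².
ΔT = λ ΔF = 0.93 × 7.89 = 7.3377 K.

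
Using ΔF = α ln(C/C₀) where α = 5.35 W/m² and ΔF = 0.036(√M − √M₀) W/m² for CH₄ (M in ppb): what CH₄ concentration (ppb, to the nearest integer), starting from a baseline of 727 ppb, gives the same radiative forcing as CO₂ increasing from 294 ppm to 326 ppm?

M ≈ 1791 ppb

CO₂ forcing: 5.35 × ln(326/294) = 5.35 × 0.103318 = 0.55275 W/m².
Set 0.036(√M − √727) = 0.55275: √M = 0.55275/0.036 + √727 = 15.3542 + 26.9629 = 42.3171.
M = (42.3171)² = 1790.74 ppb.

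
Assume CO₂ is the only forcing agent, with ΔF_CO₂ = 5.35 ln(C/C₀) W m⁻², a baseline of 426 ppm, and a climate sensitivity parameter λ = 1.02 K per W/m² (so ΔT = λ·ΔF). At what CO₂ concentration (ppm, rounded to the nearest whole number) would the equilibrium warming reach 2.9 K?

Required forcing: ΔF = ΔT/λ = 2.9/1.02 = 2.8431 W/m².
Then ln(C/426) = ΔF/5.35 = 2.8431/5.35 = 0.53142.
So C = 426 × e^0.53142 = 426 × 1.70135 = 724.78 ppm.

C ≈ 725 ppm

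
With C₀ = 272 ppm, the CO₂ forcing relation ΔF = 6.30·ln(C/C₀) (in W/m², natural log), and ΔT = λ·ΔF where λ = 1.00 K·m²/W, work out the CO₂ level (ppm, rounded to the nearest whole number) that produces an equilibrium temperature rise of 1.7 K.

Required forcing: ΔF = ΔT/λ = 1.7/1.00 = 1.7000 W/m².
Then ln(C/272) = ΔF/6.30 = 1.7000/6.30 = 0.26984.
So C = 272 × e^0.26984 = 272 × 1.30975 = 356.25 ppm.

C ≈ 356 ppm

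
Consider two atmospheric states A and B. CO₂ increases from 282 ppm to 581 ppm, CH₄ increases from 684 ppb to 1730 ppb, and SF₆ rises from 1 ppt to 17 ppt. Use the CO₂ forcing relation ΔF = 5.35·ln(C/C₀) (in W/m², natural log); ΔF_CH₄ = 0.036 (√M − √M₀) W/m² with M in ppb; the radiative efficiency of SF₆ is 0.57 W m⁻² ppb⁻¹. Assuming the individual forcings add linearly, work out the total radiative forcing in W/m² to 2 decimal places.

CO₂: 5.35 × ln(581/282) = 5.35 × ln(2.06028) = 5.35 × 0.72284 = 3.8672 W/m².
CH₄: 0.036 × (√1730 − √684) = 0.036 × (41.5933 − 26.1534) = 0.036 × 15.4399 = 0.5558 W/m².
SF₆: Δ = 17 − 1 = 16 ppt = 0.016 ppb; ΔF = 0.57 × 0.016 = 0.0091 W/m².
Total ΔF = 3.8672 + 0.5558 + 0.0091 = 4.4321 W/m².

ΔF = 4.43 W/m²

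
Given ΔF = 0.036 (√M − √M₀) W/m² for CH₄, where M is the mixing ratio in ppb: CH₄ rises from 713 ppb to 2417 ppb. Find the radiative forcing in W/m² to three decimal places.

CH₄: 0.036 × (√2417 − √713) = 0.036 × (49.1630 − 26.7021) = 0.036 × 22.4609 = 0.8086 W/m².

ΔF = 0.809 W/m²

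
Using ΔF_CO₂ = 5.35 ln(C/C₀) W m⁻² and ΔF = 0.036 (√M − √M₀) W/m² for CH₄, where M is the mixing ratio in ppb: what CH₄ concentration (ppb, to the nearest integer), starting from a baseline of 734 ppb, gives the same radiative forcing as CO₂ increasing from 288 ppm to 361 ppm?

CO₂ forcing: 5.35 × ln(361/288) = 5.35 × 0.225917 = 1.20866 W/m².
Set 0.036(√M − √734) = 1.20866: √M = 1.20866/0.036 + √734 = 33.5739 + 27.0924 = 60.6663.
M = (60.6663)² = 3680.40 ppb.

M ≈ 3680 ppb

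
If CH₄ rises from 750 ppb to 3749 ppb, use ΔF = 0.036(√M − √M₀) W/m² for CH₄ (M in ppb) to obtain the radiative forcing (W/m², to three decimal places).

ΔF = 1.218 W/m²

CH₄: 0.036 × (√3749 − √750) = 0.036 × (61.2291 − 27.3861) = 0.036 × 33.8430 = 1.2183 W/m².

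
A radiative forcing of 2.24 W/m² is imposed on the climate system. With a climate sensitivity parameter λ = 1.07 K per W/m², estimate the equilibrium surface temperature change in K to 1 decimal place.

ΔT = λ ΔF = 1.07 × 2.24 = 2.3968 K.

ΔT = 2.4 K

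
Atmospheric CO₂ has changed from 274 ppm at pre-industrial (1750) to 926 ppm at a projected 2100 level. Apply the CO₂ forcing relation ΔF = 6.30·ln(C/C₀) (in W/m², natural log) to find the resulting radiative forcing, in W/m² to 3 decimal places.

CO₂ absorption bands are partially saturated, so forcing scales with the logarithm of the concentration ratio.
CO₂: 6.30 × ln(926/274) = 6.30 × ln(3.37956) = 6.30 × 1.21775 = 7.6718 W/m².

ΔF = 7.672 W/m²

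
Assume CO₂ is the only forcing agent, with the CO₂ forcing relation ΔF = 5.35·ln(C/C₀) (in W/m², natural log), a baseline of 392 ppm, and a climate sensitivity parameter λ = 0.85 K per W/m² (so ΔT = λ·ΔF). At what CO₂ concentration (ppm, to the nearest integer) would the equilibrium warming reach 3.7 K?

Required forcing: ΔF = ΔT/λ = 3.7/0.85 = 4.3529 W/m².
Then ln(C/392) = ΔF/5.35 = 4.3529/5.35 = 0.81363.
So C = 392 × e^0.81363 = 392 × 2.25608 = 884.38 ppm.

C ≈ 884 ppm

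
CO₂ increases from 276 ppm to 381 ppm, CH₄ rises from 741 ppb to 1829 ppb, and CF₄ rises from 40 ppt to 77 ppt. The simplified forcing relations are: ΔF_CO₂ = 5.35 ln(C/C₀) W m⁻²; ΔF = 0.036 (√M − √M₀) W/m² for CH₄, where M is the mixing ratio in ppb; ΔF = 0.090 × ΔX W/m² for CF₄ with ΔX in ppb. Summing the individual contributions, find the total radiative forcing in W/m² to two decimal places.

ΔF = 2.29 W/m²

CO₂: 5.35 × ln(381/276) = 5.35 × ln(1.38043) = 5.35 × 0.32240 = 1.7248 W/m².
CH₄: 0.036 × (√1829 − √741) = 0.036 × (42.7668 − 27.2213) = 0.036 × 15.5455 = 0.5596 W/m².
CF₄: Δ = 77 − 40 = 37 ppt = 0.037 ppb; ΔF = 0.090 × 0.037 = 0.0033 W/m².
Total ΔF = 1.7248 + 0.5596 + 0.0033 = 2.2877 W/m².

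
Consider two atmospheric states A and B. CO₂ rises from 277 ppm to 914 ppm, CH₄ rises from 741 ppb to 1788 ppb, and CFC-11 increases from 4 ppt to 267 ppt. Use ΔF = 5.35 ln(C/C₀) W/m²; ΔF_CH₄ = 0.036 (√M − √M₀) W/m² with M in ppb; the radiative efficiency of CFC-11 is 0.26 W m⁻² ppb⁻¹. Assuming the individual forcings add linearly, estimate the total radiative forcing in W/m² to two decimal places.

CO₂: 5.35 × ln(914/277) = 5.35 × ln(3.29964) = 5.35 × 1.19381 = 6.3869 W/m².
CH₄: 0.036 × (√1788 − √741) = 0.036 × (42.2847 − 27.2213) = 0.036 × 15.0634 = 0.5423 W/m².
CFC-11: Δ = 267 − 4 = 263 ppt = 0.263 ppb; ΔF = 0.26 × 0.263 = 0.0684 W/m².
Total ΔF = 6.3869 + 0.5423 + 0.0684 = 6.9976 W/m².

ΔF = 7.00 W/m²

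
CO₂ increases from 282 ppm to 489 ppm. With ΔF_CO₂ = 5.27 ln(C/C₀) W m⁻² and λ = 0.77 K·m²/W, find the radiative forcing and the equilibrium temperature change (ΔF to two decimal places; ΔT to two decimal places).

CO₂: 5.27 × ln(489/282) = 5.27 × ln(1.73404) = 5.27 × 0.55045 = 2.9009 W/m².
ΔT = λ ΔF = 0.77 × 2.90 = 2.2330 K.

ΔF = 2.90 W/m²; ΔT = 2.23 K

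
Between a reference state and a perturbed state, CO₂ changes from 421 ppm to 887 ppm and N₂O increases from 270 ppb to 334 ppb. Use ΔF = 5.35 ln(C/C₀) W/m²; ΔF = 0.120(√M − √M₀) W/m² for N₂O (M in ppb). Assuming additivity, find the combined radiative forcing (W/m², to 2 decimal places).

ΔF = 4.21 W/m²

CO₂: 5.35 × ln(887/421) = 5.35 × ln(2.10689) = 5.35 × 0.74521 = 3.9869 W/m².
N₂O: 0.120 × (√334 − √270) = 0.120 × (18.2757 − 16.4317) = 0.120 × 1.8440 = 0.2213 W/m².
Total ΔF = 3.9869 + 0.2213 = 4.2082 W/m².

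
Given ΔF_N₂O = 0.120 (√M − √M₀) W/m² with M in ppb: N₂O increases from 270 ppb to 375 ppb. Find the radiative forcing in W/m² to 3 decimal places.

ΔF = 0.352 W/m²

N₂O: 0.120 × (√375 − √270) = 0.120 × (19.3649 − 16.4317) = 0.120 × 2.9332 = 0.3520 W/m².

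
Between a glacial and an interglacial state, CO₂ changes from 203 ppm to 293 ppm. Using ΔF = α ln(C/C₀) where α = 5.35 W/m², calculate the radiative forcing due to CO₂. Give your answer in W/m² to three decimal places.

ΔF = 1.963 W/m²

CO₂: 5.35 × ln(293/203) = 5.35 × ln(1.44335) = 5.35 × 0.36697 = 1.9633 W/m².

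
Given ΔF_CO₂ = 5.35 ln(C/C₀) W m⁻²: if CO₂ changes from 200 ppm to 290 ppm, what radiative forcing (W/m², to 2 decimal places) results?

CO₂ absorption bands are partially saturated, so forcing scales with the logarithm of the concentration ratio.
CO₂: 5.35 × ln(290/200) = 5.35 × ln(1.45000) = 5.35 × 0.37156 = 1.9878 W/m².

ΔF = 1.99 W/m²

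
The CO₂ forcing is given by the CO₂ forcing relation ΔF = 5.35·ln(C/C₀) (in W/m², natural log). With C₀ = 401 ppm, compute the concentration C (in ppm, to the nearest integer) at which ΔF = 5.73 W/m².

C ≈ 1170 ppm

Set 5.35 ln(C/401) = 5.73, so ln(C/401) = 5.73/5.35 = 1.07103.
Then C/401 = e^1.07103 = 2.91838, giving C = 401 × 2.91838 = 1170.27 ppm.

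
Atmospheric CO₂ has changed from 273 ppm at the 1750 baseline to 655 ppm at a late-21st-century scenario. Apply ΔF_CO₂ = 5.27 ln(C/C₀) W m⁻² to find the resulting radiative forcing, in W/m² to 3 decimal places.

ΔF = 4.612 W/m²

CO₂ absorption bands are partially saturated, so forcing scales with the logarithm of the concentration ratio.
CO₂: 5.27 × ln(655/273) = 5.27 × ln(2.39927) = 5.27 × 0.87516 = 4.6121 W/m².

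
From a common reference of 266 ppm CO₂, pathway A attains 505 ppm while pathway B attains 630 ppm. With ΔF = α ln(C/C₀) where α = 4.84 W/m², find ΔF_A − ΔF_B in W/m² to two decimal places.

ΔF_A = 4.84 ln(505/266) = 4.84 × 0.64106 = 3.1027 W/m².
ΔF_B = 4.84 ln(630/266) = 4.84 × 0.86222 = 4.1731 W/m².
Difference: 3.1027 − 4.1731 = -1.0704 W/m².
(Equivalently, ΔF_A − ΔF_B = 4.84 ln(505/630) = 4.84 × -0.22116 = -1.0704 W/m².)

ΔF_A − ΔF_B = -1.07 W/m²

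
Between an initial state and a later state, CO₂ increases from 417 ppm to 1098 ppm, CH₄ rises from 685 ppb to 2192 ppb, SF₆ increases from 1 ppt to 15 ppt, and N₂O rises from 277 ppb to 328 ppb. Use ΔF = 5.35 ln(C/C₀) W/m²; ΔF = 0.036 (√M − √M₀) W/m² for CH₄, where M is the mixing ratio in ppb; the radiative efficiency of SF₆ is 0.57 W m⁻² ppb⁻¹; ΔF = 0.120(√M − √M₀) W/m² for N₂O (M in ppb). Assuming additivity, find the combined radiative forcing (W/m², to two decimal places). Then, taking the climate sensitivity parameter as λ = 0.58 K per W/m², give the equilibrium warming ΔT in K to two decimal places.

ΔF = 6.11 W/m²; ΔT = 3.54 K

CO₂: 5.35 × ln(1098/417) = 5.35 × ln(2.63309) = 5.35 × 0.96816 = 5.1797 W/m².
CH₄: 0.036 × (√2192 − √685) = 0.036 × (46.8188 − 26.1725) = 0.036 × 20.6463 = 0.7433 W/m².
SF₆: Δ = 15 − 1 = 14 ppt = 0.014 ppb; ΔF = 0.57 × 0.014 = 0.0080 W/m².
N₂O: 0.120 × (√328 − √277) = 0.120 × (18.1108 − 16.6433) = 0.120 × 1.4675 = 0.1761 W/m².
Total ΔF = 5.1797 + 0.7433 + 0.0080 + 0.1761 = 6.1071 W/m².
ΔT = λ ΔF = 0.58 × 6.11 = 3.5438 K.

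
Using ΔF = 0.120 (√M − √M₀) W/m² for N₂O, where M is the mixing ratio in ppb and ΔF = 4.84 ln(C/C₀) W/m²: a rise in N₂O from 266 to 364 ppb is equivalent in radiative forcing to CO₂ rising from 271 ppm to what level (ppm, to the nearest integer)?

C ≈ 290 ppm

N₂O forcing: 0.120 × (√364 − √266) = 0.120 × (19.0788 − 16.3095) = 0.120 × 2.7693 = 0.33232 W/m².
Set 4.84 ln(C/271) = 0.33232: ln(C/271) = 0.33232/4.84 = 0.06866, so C = 271 × e^0.06866 = 271 × 1.07107 = 290.26 ppm.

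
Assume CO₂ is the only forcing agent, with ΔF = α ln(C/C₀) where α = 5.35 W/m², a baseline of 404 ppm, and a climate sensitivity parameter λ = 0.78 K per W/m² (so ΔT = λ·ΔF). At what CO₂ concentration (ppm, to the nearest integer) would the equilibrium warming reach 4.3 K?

Required forcing: ΔF = ΔT/λ = 4.3/0.78 = 5.5128 W/m².
Then ln(C/404) = ΔF/5.35 = 5.5128/5.35 = 1.03043.
So C = 404 × e^1.03043 = 404 × 2.80227 = 1132.12 ppm.

C ≈ 1132 ppm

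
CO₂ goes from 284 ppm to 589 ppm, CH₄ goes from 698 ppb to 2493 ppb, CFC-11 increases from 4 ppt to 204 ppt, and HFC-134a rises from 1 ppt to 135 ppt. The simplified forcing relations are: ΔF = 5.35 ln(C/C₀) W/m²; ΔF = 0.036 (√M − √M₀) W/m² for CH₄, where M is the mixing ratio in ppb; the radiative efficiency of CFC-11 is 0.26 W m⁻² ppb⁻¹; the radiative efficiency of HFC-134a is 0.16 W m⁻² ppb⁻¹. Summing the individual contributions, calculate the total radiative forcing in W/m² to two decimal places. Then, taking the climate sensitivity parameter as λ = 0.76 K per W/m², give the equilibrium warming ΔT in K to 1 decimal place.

ΔF = 4.82 W/m²; ΔT = 3.7 K

CO₂: 5.35 × ln(589/284) = 5.35 × ln(2.07394) = 5.35 × 0.72945 = 3.9026 W/m².
CH₄: 0.036 × (√2493 − √698) = 0.036 × (49.9300 − 26.4197) = 0.036 × 23.5103 = 0.8464 W/m².
CFC-11: Δ = 204 − 4 = 200 ppt = 0.200 ppb; ΔF = 0.26 × 0.200 = 0.0520 W/m².
HFC-134a: Δ = 135 − 1 = 134 ppt = 0.134 ppb; ΔF = 0.16 × 0.134 = 0.0214 W/m².
Total ΔF = 3.9026 + 0.8464 + 0.0520 + 0.0214 = 4.8224 W/m².
ΔT = λ ΔF = 0.76 × 4.82 = 3.6632 K.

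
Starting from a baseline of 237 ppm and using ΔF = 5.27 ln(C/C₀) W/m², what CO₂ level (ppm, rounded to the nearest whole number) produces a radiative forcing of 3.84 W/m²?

Set 5.27 ln(C/237) = 3.84, so ln(C/237) = 3.84/5.27 = 0.72865.
Then C/237 = e^0.72865 = 2.07228, giving C = 237 × 2.07228 = 491.13 ppm.

C ≈ 491 ppm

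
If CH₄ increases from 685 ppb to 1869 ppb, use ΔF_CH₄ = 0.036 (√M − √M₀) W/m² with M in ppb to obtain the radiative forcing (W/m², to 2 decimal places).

ΔF = 0.61 W/m²

CH₄: 0.036 × (√1869 − √685) = 0.036 × (43.2319 − 26.1725) = 0.036 × 17.0594 = 0.6141 W/m².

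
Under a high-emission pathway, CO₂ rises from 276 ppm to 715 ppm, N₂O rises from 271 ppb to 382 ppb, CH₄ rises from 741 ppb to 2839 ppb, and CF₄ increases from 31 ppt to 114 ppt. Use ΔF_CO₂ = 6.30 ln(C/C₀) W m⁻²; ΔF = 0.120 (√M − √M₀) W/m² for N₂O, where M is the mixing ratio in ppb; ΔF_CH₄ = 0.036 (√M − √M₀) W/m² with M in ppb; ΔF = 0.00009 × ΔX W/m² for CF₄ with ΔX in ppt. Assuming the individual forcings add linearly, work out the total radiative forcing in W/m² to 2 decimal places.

CO₂: 6.30 × ln(715/276) = 6.30 × ln(2.59058) = 6.30 × 0.95188 = 5.9968 W/m².
N₂O: 0.120 × (√382 − √271) = 0.120 × (19.5448 − 16.4621) = 0.120 × 3.0827 = 0.3699 W/m².
CH₄: 0.036 × (√2839 − √741) = 0.036 × (53.2823 − 27.2213) = 0.036 × 26.0610 = 0.9382 W/m².
CF₄: ΔF = 0.00009 × (114 − 31) = 0.00009 × 83 = 0.0075 W/m².
Total ΔF = 5.9968 + 0.3699 + 0.9382 + 0.0075 = 7.3124 W/m².

ΔF = 7.31 W/m²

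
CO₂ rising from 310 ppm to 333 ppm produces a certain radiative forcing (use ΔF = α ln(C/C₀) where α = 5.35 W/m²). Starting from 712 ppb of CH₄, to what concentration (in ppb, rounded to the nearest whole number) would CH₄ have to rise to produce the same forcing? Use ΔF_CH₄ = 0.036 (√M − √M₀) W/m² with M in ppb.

CO₂ forcing: 5.35 × ln(333/310) = 5.35 × 0.071570 = 0.38290 W/m².
Set 0.036(√M − √712) = 0.38290: √M = 0.38290/0.036 + √712 = 10.6361 + 26.6833 = 37.3194.
M = (37.3194)² = 1392.74 ppb.

M ≈ 1393 ppb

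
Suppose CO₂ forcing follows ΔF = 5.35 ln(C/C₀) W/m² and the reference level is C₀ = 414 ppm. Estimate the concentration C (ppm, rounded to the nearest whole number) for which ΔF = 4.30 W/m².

Set 5.35 ln(C/414) = 4.30, so ln(C/414) = 4.30/5.35 = 0.80374.
Then C/414 = e^0.80374 = 2.23388, giving C = 414 × 2.23388 = 924.83 ppm.

C ≈ 925 ppm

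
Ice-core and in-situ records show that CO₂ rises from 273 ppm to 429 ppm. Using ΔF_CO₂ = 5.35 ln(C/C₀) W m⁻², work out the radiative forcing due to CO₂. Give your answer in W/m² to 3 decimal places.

CO₂: 5.35 × ln(429/273) = 5.35 × ln(1.57143) = 5.35 × 0.45199 = 2.4181 W/m².

ΔF = 2.418 W/m²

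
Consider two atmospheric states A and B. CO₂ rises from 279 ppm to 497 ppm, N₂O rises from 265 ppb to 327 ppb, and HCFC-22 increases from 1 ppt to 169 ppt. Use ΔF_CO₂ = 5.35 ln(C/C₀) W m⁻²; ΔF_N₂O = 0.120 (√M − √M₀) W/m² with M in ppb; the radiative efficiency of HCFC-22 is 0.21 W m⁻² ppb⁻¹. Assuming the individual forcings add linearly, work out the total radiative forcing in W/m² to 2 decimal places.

CO₂: 5.35 × ln(497/279) = 5.35 × ln(1.78136) = 5.35 × 0.57738 = 3.0890 W/m².
N₂O: 0.120 × (√327 − √265) = 0.120 × (18.0831 − 16.2788) = 0.120 × 1.8043 = 0.2165 W/m².
HCFC-22: Δ = 169 − 1 = 168 ppt = 0.168 ppb; ΔF = 0.21 × 0.168 = 0.0353 W/m².
Total ΔF = 3.0890 + 0.2165 + 0.0353 = 3.3408 W/m².

ΔF = 3.34 W/m²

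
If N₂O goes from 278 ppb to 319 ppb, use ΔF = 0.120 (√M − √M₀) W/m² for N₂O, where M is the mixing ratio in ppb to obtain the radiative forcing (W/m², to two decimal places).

ΔF = 0.14 W/m²

N₂O: 0.120 × (√319 − √278) = 0.120 × (17.8606 − 16.6733) = 0.120 × 1.1873 = 0.1425 W/m².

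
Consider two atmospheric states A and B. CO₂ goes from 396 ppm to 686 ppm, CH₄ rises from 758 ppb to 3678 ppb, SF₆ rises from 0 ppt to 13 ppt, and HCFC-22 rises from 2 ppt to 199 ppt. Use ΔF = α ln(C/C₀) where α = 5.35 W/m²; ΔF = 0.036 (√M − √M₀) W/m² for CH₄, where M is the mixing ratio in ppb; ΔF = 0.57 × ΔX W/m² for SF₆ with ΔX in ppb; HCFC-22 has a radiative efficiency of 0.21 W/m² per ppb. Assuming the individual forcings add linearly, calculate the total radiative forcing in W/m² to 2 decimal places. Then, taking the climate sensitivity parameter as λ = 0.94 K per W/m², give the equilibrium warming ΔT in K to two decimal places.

ΔF = 4.18 W/m²; ΔT = 3.93 K

CO₂: 5.35 × ln(686/396) = 5.35 × ln(1.73232) = 5.35 × 0.54946 = 2.9396 W/m².
CH₄: 0.036 × (√3678 − √758) = 0.036 × (60.6465 − 27.5318) = 0.036 × 33.1147 = 1.1921 W/m².
SF₆: Δ = 13 − 0 = 13 ppt = 0.013 ppb; ΔF = 0.57 × 0.013 = 0.0074 W/m².
HCFC-22: Δ = 199 − 2 = 197 ppt = 0.197 ppb; ΔF = 0.21 × 0.197 = 0.0414 W/m².
Total ΔF = 2.9396 + 1.1921 + 0.0074 + 0.0414 = 4.1805 W/m².
ΔT = λ ΔF = 0.94 × 4.18 = 3.9292 K.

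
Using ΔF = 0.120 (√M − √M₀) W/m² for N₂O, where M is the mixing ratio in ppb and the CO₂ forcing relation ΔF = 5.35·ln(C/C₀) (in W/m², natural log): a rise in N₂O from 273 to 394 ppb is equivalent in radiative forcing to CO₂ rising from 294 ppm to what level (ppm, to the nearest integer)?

C ≈ 317 ppm

N₂O forcing: 0.120 × (√394 − √273) = 0.120 × (19.8494 − 16.5227) = 0.120 × 3.3267 = 0.39920 W/m².
Set 5.35 ln(C/294) = 0.39920: ln(C/294) = 0.39920/5.35 = 0.07462, so C = 294 × e^0.07462 = 294 × 1.07747 = 316.78 ppm.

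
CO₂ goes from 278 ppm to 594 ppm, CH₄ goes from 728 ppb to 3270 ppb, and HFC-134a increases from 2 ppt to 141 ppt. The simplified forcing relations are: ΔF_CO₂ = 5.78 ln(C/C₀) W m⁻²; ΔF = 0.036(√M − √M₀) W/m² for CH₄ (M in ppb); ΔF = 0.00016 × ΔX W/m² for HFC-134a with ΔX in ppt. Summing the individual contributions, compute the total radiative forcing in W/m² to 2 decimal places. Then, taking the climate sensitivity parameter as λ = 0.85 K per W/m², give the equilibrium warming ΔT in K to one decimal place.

ΔF = 5.50 W/m²; ΔT = 4.7 K

CO₂: 5.78 × ln(594/278) = 5.78 × ln(2.13669) = 5.78 × 0.75926 = 4.3885 W/m².
CH₄: 0.036 × (√3270 − √728) = 0.036 × (57.1839 − 26.9815) = 0.036 × 30.2024 = 1.0873 W/m².
HFC-134a: ΔF = 0.00016 × (141 − 2) = 0.00016 × 139 = 0.0222 W/m².
Total ΔF = 4.3885 + 1.0873 + 0.0222 = 5.4980 W/m².
ΔT = λ ΔF = 0.85 × 5.50 = 4.6750 K.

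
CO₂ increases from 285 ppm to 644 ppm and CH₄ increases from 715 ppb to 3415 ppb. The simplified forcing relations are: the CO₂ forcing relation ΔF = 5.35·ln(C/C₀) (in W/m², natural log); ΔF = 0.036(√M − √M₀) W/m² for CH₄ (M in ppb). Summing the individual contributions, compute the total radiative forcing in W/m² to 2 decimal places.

ΔF = 5.50 W/m²

CO₂: 5.35 × ln(644/285) = 5.35 × ln(2.25965) = 5.35 × 0.81521 = 4.3614 W/m².
CH₄: 0.036 × (√3415 − √715) = 0.036 × (58.4380 − 26.7395) = 0.036 × 31.6985 = 1.1411 W/m².
Total ΔF = 4.3614 + 1.1411 = 5.5025 W/m².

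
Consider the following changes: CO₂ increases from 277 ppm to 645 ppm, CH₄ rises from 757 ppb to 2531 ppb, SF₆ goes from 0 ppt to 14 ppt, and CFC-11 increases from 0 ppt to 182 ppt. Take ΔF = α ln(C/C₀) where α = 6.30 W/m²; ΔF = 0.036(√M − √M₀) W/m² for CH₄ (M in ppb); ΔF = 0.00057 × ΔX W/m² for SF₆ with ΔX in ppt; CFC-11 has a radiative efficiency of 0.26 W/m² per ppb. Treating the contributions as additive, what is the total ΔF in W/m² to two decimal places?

CO₂: 6.30 × ln(645/277) = 6.30 × ln(2.32852) = 6.30 × 0.84523 = 5.3249 W/m².
CH₄: 0.036 × (√2531 − √757) = 0.036 × (50.3090 − 27.5136) = 0.036 × 22.7954 = 0.8206 W/m².
SF₆: ΔF = 0.00057 × (14 − 0) = 0.00057 × 14 = 0.0080 W/m².
CFC-11: Δ = 182 − 0 = 182 ppt = 0.182 ppb; ΔF = 0.26 × 0.182 = 0.0473 W/m².
Total ΔF = 5.3249 + 0.8206 + 0.0080 + 0.0473 = 6.2008 W/m².

ΔF = 6.20 W/m²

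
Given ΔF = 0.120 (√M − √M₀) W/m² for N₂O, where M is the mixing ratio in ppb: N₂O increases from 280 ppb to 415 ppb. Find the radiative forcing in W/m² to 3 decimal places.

ΔF = 0.437 W/m²

N₂O: 0.120 × (√415 − √280) = 0.120 × (20.3715 − 16.7332) = 0.120 × 3.6383 = 0.4366 W/m².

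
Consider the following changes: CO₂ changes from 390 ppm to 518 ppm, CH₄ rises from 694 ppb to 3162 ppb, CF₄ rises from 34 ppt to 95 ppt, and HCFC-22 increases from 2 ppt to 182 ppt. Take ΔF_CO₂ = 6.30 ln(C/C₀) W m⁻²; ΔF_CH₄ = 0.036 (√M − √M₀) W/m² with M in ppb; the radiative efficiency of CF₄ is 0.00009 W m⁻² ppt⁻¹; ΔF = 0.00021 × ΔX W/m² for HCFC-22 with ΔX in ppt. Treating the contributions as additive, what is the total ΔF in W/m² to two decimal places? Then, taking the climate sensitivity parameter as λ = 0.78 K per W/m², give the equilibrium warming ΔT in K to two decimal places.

ΔF = 2.91 W/m²; ΔT = 2.27 K

CO₂: 6.30 × ln(518/390) = 6.30 × ln(1.32821) = 6.30 × 0.28383 = 1.7881 W/m².
CH₄: 0.036 × (√3162 − √694) = 0.036 × (56.2317 − 26.3439) = 0.036 × 29.8878 = 1.0760 W/m².
CF₄: ΔF = 0.00009 × (95 − 34) = 0.00009 × 61 = 0.0055 W/m².
HCFC-22: ΔF = 0.00021 × (182 − 2) = 0.00021 × 180 = 0.0378 W/m².
Total ΔF = 1.7881 + 1.0760 + 0.0055 + 0.0378 = 2.9074 W/m².
ΔT = λ ΔF = 0.78 × 2.91 = 2.2698 K.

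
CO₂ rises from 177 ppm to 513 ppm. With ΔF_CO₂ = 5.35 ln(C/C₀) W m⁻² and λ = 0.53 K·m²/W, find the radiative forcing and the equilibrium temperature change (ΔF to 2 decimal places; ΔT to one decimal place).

ΔF = 5.69 W/m²; ΔT = 3.0 K

CO₂: 5.35 × ln(513/177) = 5.35 × ln(2.89831) = 5.35 × 1.06413 = 5.6931 W/m².
ΔT = λ ΔF = 0.53 × 5.69 = 3.0157 K.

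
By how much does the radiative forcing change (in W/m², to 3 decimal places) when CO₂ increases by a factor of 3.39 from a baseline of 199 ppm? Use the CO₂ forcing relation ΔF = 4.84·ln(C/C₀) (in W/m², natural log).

ΔF = 5.909 W/m²

Because the forcing depends only on the ratio C/C₀, the initial concentration does not enter.
ΔF = 4.84 × ln(3.39) = 4.84 × 1.22083 = 5.9088 W/m².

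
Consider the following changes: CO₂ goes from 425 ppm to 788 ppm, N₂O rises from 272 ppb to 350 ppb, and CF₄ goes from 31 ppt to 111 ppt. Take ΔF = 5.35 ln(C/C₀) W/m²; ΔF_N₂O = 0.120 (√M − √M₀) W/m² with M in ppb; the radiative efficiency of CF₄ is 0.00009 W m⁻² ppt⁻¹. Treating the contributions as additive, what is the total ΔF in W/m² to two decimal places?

ΔF = 3.58 W/m²

CO₂: 5.35 × ln(788/425) = 5.35 × ln(1.85412) = 5.35 × 0.61741 = 3.3031 W/m².
N₂O: 0.120 × (√350 − √272) = 0.120 × (18.7083 − 16.4924) = 0.120 × 2.2159 = 0.2659 W/m².
CF₄: ΔF = 0.00009 × (111 − 31) = 0.00009 × 80 = 0.0072 W/m².
Total ΔF = 3.3031 + 0.2659 + 0.0072 = 3.5762 W/m².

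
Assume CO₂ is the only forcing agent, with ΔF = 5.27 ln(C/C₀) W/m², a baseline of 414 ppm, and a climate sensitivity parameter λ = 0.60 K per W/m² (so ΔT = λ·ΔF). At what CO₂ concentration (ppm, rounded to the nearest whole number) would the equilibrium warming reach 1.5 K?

C ≈ 665 ppm

Required forcing: ΔF = ΔT/λ = 1.5/0.60 = 2.5000 W/m².
Then ln(C/414) = ΔF/5.27 = 2.5000/5.27 = 0.47438.
So C = 414 × e^0.47438 = 414 × 1.60702 = 665.31 ppm.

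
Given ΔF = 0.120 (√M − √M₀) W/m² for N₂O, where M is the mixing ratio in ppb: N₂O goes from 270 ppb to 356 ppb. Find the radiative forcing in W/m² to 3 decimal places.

N₂O: 0.120 × (√356 − √270) = 0.120 × (18.8680 − 16.4317) = 0.120 × 2.4363 = 0.2924 W/m².

ΔF = 0.292 W/m²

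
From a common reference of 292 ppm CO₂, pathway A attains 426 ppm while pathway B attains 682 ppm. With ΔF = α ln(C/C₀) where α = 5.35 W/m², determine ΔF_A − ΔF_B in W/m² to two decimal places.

ΔF_A = 5.35 ln(426/292) = 5.35 × 0.37769 = 2.0206 W/m².
ΔF_B = 5.35 ln(682/292) = 5.35 × 0.84828 = 4.5383 W/m².
Difference: 2.0206 − 4.5383 = -2.5177 W/m².
(Equivalently, ΔF_A − ΔF_B = 5.35 ln(426/682) = 5.35 × -0.47059 = -2.5177 W/m².)

ΔF_A − ΔF_B = -2.52 W/m²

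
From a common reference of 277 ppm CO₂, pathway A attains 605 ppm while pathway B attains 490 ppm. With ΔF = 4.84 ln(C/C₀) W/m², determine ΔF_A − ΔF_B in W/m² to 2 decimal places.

ΔF_A = 4.84 ln(605/277) = 4.84 × 0.78121 = 3.7811 W/m².
ΔF_B = 4.84 ln(490/277) = 4.84 × 0.57039 = 2.7607 W/m².
Difference: 3.7811 − 2.7607 = 1.0204 W/m².

ΔF_A − ΔF_B = 1.02 W/m²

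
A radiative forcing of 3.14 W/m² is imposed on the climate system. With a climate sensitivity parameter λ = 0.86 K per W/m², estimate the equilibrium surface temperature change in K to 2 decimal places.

ΔT = 2.70 K

ΔT = λ ΔF = 0.86 × 3.14 = 2.7004 K.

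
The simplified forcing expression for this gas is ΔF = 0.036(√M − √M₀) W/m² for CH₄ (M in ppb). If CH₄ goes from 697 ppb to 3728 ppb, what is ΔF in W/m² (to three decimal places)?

ΔF = 1.248 W/m²

CH₄: 0.036 × (√3728 − √697) = 0.036 × (61.0574 − 26.4008) = 0.036 × 34.6566 = 1.2476 W/m².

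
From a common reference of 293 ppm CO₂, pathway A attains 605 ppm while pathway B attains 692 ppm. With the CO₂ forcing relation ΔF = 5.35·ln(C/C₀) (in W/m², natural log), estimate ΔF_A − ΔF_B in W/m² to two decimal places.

ΔF_A − ΔF_B = -0.72 W/m²

ΔF_A = 5.35 ln(605/293) = 5.35 × 0.72506 = 3.8791 W/m².
ΔF_B = 5.35 ln(692/293) = 5.35 × 0.85941 = 4.5978 W/m².
Difference: 3.8791 − 4.5978 = -0.7187 W/m².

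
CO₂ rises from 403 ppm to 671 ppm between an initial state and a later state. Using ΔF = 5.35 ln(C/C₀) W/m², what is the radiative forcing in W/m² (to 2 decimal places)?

CO₂: 5.35 × ln(671/403) = 5.35 × ln(1.66501) = 5.35 × 0.50983 = 2.7276 W/m².

ΔF = 2.73 W/m²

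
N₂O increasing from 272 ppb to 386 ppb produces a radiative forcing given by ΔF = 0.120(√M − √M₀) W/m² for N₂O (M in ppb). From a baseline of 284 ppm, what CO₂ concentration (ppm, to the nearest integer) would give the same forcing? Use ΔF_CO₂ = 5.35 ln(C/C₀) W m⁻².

N₂O forcing: 0.120 × (√386 − √272) = 0.120 × (19.6469 − 16.4924) = 0.120 × 3.1545 = 0.37854 W/m².
Set 5.35 ln(C/284) = 0.37854: ln(C/284) = 0.37854/5.35 = 0.07076, so C = 284 × e^0.07076 = 284 × 1.07332 = 304.82 ppm.

C ≈ 305 ppm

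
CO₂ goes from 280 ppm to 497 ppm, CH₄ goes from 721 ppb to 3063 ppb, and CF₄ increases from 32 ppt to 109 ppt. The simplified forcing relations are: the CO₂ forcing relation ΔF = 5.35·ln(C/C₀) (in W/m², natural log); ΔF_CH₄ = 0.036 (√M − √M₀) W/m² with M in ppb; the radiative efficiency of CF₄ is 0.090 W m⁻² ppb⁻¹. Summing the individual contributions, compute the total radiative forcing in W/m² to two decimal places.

CO₂: 5.35 × ln(497/280) = 5.35 × ln(1.77500) = 5.35 × 0.57380 = 3.0698 W/m².
CH₄: 0.036 × (√3063 − √721) = 0.036 × (55.3444 − 26.8514) = 0.036 × 28.4930 = 1.0257 W/m².
CF₄: Δ = 109 − 32 = 77 ppt = 0.077 ppb; ΔF = 0.090 × 0.077 = 0.0069 W/m².
Total ΔF = 3.0698 + 1.0257 + 0.0069 = 4.1024 W/m².

ΔF = 4.10 W/m²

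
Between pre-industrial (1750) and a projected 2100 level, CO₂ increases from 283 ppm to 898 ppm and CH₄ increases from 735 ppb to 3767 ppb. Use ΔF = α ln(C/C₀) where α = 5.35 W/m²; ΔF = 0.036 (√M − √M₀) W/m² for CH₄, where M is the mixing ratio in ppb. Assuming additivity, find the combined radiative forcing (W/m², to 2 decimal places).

CO₂: 5.35 × ln(898/283) = 5.35 × ln(3.17314) = 5.35 × 1.15472 = 6.1778 W/m².
CH₄: 0.036 × (√3767 − √735) = 0.036 × (61.3759 − 27.1109) = 0.036 × 34.2650 = 1.2335 W/m².
Total ΔF = 6.1778 + 1.2335 = 7.4113 W/m².

ΔF = 7.41 W/m²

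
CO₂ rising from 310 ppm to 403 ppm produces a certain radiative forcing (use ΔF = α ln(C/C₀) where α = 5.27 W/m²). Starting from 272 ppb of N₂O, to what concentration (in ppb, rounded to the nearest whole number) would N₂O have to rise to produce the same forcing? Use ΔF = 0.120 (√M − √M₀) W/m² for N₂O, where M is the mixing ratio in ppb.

CO₂ forcing: 5.27 × ln(403/310) = 5.27 × 0.262364 = 1.38266 W/m².
Set 0.120(√M − √272) = 1.38266: √M = 1.38266/0.120 + √272 = 11.5222 + 16.4924 = 28.0146.
M = (28.0146)² = 784.82 ppb.

M ≈ 785 ppb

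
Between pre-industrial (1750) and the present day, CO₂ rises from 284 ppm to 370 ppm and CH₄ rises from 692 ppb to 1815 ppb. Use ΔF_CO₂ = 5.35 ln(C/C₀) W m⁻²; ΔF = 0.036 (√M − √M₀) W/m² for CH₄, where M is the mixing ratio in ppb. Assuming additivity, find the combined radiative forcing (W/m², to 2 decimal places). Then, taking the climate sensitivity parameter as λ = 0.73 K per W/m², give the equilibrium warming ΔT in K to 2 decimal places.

ΔF = 2.00 W/m²; ΔT = 1.46 K

CO₂: 5.35 × ln(370/284) = 5.35 × ln(1.30282) = 5.35 × 0.26453 = 1.4152 W/m².
CH₄: 0.036 × (√1815 − √692) = 0.036 × (42.6028 − 26.3059) = 0.036 × 16.2969 = 0.5867 W/m².
Total ΔF = 1.4152 + 0.5867 = 2.0019 W/m².
ΔT = λ ΔF = 0.73 × 2.00 = 1.4600 K.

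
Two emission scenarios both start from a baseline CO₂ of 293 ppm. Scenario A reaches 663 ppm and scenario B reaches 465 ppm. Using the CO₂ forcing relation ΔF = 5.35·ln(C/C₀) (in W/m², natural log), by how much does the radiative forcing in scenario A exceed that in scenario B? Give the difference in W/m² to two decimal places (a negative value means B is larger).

ΔF_A = 5.35 ln(663/293) = 5.35 × 0.81660 = 4.3688 W/m².
ΔF_B = 5.35 ln(465/293) = 5.35 × 0.46186 = 2.4710 W/m².
Difference: 4.3688 − 2.4710 = 1.8978 W/m².

ΔF_A − ΔF_B = 1.90 W/m²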